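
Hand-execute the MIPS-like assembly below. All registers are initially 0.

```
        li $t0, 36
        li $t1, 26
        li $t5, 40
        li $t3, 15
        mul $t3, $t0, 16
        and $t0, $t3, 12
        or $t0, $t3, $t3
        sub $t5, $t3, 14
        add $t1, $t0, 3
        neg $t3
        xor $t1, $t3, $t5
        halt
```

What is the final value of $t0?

576

li $t0, 36 → $t0=36
li $t1, 26 → $t1=26
li $t5, 40 → $t5=40
li $t3, 15 → $t3=15
mul $t3, $t0, 16 → $t3=36*16=576
and $t0, $t3, 12 → $t0=576&12=0
or $t0, $t3, $t3 → $t0=576|576=576
sub $t5, $t3, 14 → $t5=576-14=562
add $t1, $t0, 3 → $t1=576+3=579
neg $t3 → $t3=-(576)=-576
xor $t1, $t3, $t5 → $t1=(-576)^562=-14
halt.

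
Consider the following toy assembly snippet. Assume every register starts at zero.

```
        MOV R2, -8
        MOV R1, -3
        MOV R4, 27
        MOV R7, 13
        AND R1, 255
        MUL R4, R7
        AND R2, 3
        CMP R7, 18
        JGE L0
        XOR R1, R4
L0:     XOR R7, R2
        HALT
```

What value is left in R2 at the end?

0

MOV R2, -8 → R2=-8
MOV R1, -3 → R1=-3
MOV R4, 27 → R4=27
MOV R7, 13 → R7=13
AND R1, 255 → R1=(-3)&255=253
MUL R4, R7 → R4=27*13=351
AND R2, 3 → R2=(-8)&3=0
CMP R7, 18  (cmp 13,18)
JGE L0: not taken
XOR R1, R4 → R1=253^351=418
XOR R7, R2 → R7=13^0=13
halt.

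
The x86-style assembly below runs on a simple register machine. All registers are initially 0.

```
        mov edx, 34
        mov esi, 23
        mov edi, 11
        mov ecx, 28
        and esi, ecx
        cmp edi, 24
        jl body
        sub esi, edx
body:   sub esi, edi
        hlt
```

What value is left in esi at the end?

9

mov edx, 34 → edx=34
mov esi, 23 → esi=23
mov edi, 11 → edi=11
mov ecx, 28 → ecx=28
and esi, ecx → esi=23&28=20
cmp edi, 24  (cmp 11,24)
jl body: taken
sub esi, edi → esi=20-11=9
halt.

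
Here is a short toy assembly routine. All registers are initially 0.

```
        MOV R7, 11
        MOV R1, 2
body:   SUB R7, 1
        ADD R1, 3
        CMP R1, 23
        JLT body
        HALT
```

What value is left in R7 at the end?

4

after MOV R7, 11: R7=11
after MOV R1, 2: R1=2
after SUB R7, 1: R7=11-1=10
after ADD R1, 3: R1=2+3=5
CMP R1, 23  (cmp 5,23)
JLT body: taken
after SUB R7, 1: R7=10-1=9
after ADD R1, 3: R1=5+3=8
CMP R1, 23  (cmp 8,23)
JLT body: taken
after SUB R7, 1: R7=9-1=8
after ADD R1, 3: R1=8+3=11
CMP R1, 23  (cmp 11,23)
JLT body: taken
after SUB R7, 1: R7=8-1=7
after ADD R1, 3: R1=11+3=14
CMP R1, 23  (cmp 14,23)
JLT body: taken
after SUB R7, 1: R7=7-1=6
after ADD R1, 3: R1=14+3=17
CMP R1, 23  (cmp 17,23)
JLT body: taken
after SUB R7, 1: R7=6-1=5
after ADD R1, 3: R1=17+3=20
CMP R1, 23  (cmp 20,23)
JLT body: taken
after SUB R7, 1: R7=5-1=4
after ADD R1, 3: R1=20+3=23
CMP R1, 23  (cmp 23,23)
JLT body: not taken
halt.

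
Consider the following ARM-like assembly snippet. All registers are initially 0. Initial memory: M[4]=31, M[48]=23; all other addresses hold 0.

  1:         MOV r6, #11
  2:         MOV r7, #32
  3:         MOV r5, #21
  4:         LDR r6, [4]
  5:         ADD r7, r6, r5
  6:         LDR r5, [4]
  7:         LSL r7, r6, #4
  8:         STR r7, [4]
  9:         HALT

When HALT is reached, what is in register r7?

496

r6=11
r7=32
r5=21
r6=M[4]=31
r7=31+21=52
r5=M[4]=31
r7=31<<4=496
STR r7, [4] → M[4]=496
halt.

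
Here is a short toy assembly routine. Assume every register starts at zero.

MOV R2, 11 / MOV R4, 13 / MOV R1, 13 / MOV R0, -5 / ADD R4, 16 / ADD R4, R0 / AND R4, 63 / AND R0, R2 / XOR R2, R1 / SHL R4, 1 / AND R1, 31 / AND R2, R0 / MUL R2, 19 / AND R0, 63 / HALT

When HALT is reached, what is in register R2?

38

after MOV R2, 11: R2=11
after MOV R4, 13: R4=13
after MOV R1, 13: R1=13
after MOV R0, -5: R0=-5
after ADD R4, 16: R4=13+16=29
after ADD R4, R0: R4=29+(-5)=24
after AND R4, 63: R4=24&63=24
after AND R0, R2: R0=(-5)&11=11
after XOR R2, R1: R2=11^13=6
after SHL R4, 1: R4=24<<1=48
after AND R1, 31: R1=13&31=13
after AND R2, R0: R2=6&11=2
after MUL R2, 19: R2=2*19=38
after AND R0, 63: R0=11&63=11
halt.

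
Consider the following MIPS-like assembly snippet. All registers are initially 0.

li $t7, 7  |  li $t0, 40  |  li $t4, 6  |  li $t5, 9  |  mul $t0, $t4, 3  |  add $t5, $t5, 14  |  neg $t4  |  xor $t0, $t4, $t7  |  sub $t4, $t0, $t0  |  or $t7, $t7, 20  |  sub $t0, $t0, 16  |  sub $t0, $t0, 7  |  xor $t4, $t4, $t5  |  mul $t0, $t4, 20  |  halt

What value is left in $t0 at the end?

460

after li $t7, 7: $t7=7
after li $t0, 40: $t0=40
after li $t4, 6: $t4=6
after li $t5, 9: $t5=9
after mul $t0, $t4, 3: $t0=6*3=18
after add $t5, $t5, 14: $t5=9+14=23
after neg $t4: $t4=-(6)=-6
after xor $t0, $t4, $t7: $t0=(-6)^7=-3
after sub $t4, $t0, $t0: $t4=(-3)-(-3)=0
after or $t7, $t7, 20: $t7=7|20=23
after sub $t0, $t0, 16: $t0=(-3)-16=-19
after sub $t0, $t0, 7: $t0=(-19)-7=-26
after xor $t4, $t4, $t5: $t4=0^23=23
after mul $t0, $t4, 20: $t0=23*20=460
halt.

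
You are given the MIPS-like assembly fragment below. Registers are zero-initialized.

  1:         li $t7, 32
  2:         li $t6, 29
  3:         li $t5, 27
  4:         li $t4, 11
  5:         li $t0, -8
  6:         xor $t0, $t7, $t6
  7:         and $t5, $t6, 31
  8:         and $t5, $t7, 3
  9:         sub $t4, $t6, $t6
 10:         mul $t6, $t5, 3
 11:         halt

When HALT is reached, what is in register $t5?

0

after li $t7, 32: $t7=32
after li $t6, 29: $t6=29
after li $t5, 27: $t5=27
after li $t4, 11: $t4=11
after li $t0, -8: $t0=-8
after xor $t0, $t7, $t6: $t0=32^29=61
after and $t5, $t6, 31: $t5=29&31=29
after and $t5, $t7, 3: $t5=32&3=0
after sub $t4, $t6, $t6: $t4=29-29=0
after mul $t6, $t5, 3: $t6=0*3=0
halt.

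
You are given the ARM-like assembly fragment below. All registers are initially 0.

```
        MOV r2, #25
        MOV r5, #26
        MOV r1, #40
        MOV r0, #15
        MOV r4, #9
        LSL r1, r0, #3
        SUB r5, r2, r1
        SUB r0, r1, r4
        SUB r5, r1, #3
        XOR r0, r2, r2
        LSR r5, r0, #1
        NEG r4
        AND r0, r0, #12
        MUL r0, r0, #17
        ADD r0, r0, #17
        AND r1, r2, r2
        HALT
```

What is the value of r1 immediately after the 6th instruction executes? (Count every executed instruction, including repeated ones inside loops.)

120

r2=25
r5=26
r1=40
r0=15
r4=9
r1=15<<3=120
After step 6: r1 = 120.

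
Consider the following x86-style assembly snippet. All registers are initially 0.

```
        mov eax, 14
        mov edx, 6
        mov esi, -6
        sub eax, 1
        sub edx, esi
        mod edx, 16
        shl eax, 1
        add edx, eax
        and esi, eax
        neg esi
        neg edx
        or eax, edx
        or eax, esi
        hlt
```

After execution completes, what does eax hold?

mov eax, 14 → eax=14
mov edx, 6 → edx=6
mov esi, -6 → esi=-6
sub eax, 1 → eax=14-1=13
sub edx, esi → edx=6-(-6)=12
mod edx, 16 → edx=12%16=12
shl eax, 1 → eax=13<<1=26
add edx, eax → edx=12+26=38
and esi, eax → esi=(-6)&26=26
neg esi → esi=-(26)=-26
neg edx → edx=-(38)=-38
or eax, edx → eax=26|(-38)=-38
or eax, esi → eax=(-38)|(-26)=-2
halt.

-2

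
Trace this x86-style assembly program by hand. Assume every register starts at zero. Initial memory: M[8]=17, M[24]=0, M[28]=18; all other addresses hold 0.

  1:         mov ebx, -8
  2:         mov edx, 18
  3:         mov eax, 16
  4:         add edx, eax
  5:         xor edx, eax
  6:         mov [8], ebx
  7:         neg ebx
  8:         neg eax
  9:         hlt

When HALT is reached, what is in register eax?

-16

mov ebx, -8 → ebx=-8
mov edx, 18 → edx=18
mov eax, 16 → eax=16
add edx, eax → edx=18+16=34
xor edx, eax → edx=34^16=50
mov [8], ebx → M[8]=-8
neg ebx → ebx=-(-8)=8
neg eax → eax=-(16)=-16
halt.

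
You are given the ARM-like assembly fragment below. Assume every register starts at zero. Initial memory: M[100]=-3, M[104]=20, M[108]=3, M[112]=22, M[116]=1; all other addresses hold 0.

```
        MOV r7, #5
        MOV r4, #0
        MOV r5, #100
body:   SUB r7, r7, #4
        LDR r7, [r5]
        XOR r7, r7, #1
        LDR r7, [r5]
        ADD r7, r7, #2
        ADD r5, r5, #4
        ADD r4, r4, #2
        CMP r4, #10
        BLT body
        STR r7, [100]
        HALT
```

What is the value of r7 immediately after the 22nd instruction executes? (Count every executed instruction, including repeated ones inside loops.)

18

after MOV r7, #5: r7=5
after MOV r4, #0: r4=0
after MOV r5, #100: r5=100
after SUB r7, r7, #4: r7=5-4=1
after LDR r7, [r5]: r7=M[100]=-3
after XOR r7, r7, #1: r7=(-3)^1=-4
after LDR r7, [r5]: r7=M[100]=-3
after ADD r7, r7, #2: r7=(-3)+2=-1
after ADD r5, r5, #4: r5=100+4=104
after ADD r4, r4, #2: r4=0+2=2
CMP r4, #10  (cmp 2,10)
BLT body: taken
after SUB r7, r7, #4: r7=(-1)-4=-5
after LDR r7, [r5]: r7=M[104]=20
after XOR r7, r7, #1: r7=20^1=21
after LDR r7, [r5]: r7=M[104]=20
after ADD r7, r7, #2: r7=20+2=22
after ADD r5, r5, #4: r5=104+4=108
after ADD r4, r4, #2: r4=2+2=4
CMP r4, #10  (cmp 4,10)
BLT body: taken
after SUB r7, r7, #4: r7=22-4=18
After step 22: r7 = 18.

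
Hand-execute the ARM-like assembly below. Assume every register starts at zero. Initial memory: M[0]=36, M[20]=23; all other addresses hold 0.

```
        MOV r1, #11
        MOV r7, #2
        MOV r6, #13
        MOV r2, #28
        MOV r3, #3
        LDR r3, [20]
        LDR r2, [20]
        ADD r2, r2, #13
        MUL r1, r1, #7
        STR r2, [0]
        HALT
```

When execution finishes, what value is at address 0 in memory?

36

r1=11
r7=2
r6=13
r2=28
r3=3
r3=M[20]=23
r2=M[20]=23
r2=23+13=36
r1=11*7=77
STR r2, [0] → M[0]=36
halt.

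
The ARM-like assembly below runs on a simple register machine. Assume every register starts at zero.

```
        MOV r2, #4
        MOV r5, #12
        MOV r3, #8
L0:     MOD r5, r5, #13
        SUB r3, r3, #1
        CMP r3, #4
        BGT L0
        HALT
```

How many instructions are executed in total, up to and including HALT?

MOV r2, #4 → r2=4
MOV r5, #12 → r5=12
MOV r3, #8 → r3=8
MOD r5, r5, #13 → r5=12%13=12
SUB r3, r3, #1 → r3=8-1=7
CMP r3, #4  (cmp 7,4)
BGT L0: taken
MOD r5, r5, #13 → r5=12%13=12
SUB r3, r3, #1 → r3=7-1=6
CMP r3, #4  (cmp 6,4)
BGT L0: taken
MOD r5, r5, #13 → r5=12%13=12
SUB r3, r3, #1 → r3=6-1=5
CMP r3, #4  (cmp 5,4)
BGT L0: taken
MOD r5, r5, #13 → r5=12%13=12
SUB r3, r3, #1 → r3=5-1=4
CMP r3, #4  (cmp 4,4)
BGT L0: not taken
halt.
Total executed instructions: 20.

20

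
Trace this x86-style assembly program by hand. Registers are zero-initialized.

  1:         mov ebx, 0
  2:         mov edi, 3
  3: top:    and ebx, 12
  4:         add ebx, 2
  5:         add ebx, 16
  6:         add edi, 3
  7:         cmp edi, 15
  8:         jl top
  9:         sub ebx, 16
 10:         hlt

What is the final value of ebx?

mov ebx, 0 → ebx=0
mov edi, 3 → edi=3
and ebx, 12 → ebx=0&12=0
add ebx, 2 → ebx=0+2=2
add ebx, 16 → ebx=2+16=18
add edi, 3 → edi=3+3=6
cmp edi, 15  (cmp 6,15)
jl top: taken
and ebx, 12 → ebx=18&12=0
add ebx, 2 → ebx=0+2=2
add ebx, 16 → ebx=2+16=18
add edi, 3 → edi=6+3=9
cmp edi, 15  (cmp 9,15)
jl top: taken
and ebx, 12 → ebx=18&12=0
add ebx, 2 → ebx=0+2=2
add ebx, 16 → ebx=2+16=18
add edi, 3 → edi=9+3=12
cmp edi, 15  (cmp 12,15)
jl top: taken
and ebx, 12 → ebx=18&12=0
add ebx, 2 → ebx=0+2=2
add ebx, 16 → ebx=2+16=18
add edi, 3 → edi=12+3=15
cmp edi, 15  (cmp 15,15)
jl top: not taken
sub ebx, 16 → ebx=18-16=2
halt.

2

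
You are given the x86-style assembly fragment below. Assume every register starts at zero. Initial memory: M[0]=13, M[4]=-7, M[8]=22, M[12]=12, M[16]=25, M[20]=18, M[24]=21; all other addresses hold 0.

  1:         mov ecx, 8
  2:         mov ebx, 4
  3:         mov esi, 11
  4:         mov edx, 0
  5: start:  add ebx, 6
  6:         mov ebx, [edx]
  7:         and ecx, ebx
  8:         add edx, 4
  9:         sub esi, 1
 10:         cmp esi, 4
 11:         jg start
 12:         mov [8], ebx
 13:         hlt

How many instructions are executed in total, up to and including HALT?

55

after mov ecx, 8: ecx=8
after mov ebx, 4: ebx=4
after mov esi, 11: esi=11
after mov edx, 0: edx=0
after add ebx, 6: ebx=4+6=10
after mov ebx, [edx]: ebx=M[0]=13
after and ecx, ebx: ecx=8&13=8
after add edx, 4: edx=0+4=4
after sub esi, 1: esi=11-1=10
cmp esi, 4  (cmp 10,4)
jg start: taken
after add ebx, 6: ebx=13+6=19
after mov ebx, [edx]: ebx=M[4]=-7
after and ecx, ebx: ecx=8&(-7)=8
after add edx, 4: edx=4+4=8
after sub esi, 1: esi=10-1=9
cmp esi, 4  (cmp 9,4)
jg start: taken
after add ebx, 6: ebx=(-7)+6=-1
after mov ebx, [edx]: ebx=M[8]=22
after and ecx, ebx: ecx=8&22=0
after add edx, 4: edx=8+4=12
after sub esi, 1: esi=9-1=8
cmp esi, 4  (cmp 8,4)
jg start: taken
after add ebx, 6: ebx=22+6=28
after mov ebx, [edx]: ebx=M[12]=12
after and ecx, ebx: ecx=0&12=0
after add edx, 4: edx=12+4=16
after sub esi, 1: esi=8-1=7
cmp esi, 4  (cmp 7,4)
jg start: taken
after add ebx, 6: ebx=12+6=18
after mov ebx, [edx]: ebx=M[16]=25
after and ecx, ebx: ecx=0&25=0
after add edx, 4: edx=16+4=20
after sub esi, 1: esi=7-1=6
cmp esi, 4  (cmp 6,4)
jg start: taken
after add ebx, 6: ebx=25+6=31
after mov ebx, [edx]: ebx=M[20]=18
after and ecx, ebx: ecx=0&18=0
after add edx, 4: edx=20+4=24
after sub esi, 1: esi=6-1=5
cmp esi, 4  (cmp 5,4)
jg start: taken
after add ebx, 6: ebx=18+6=24
after mov ebx, [edx]: ebx=M[24]=21
after and ecx, ebx: ecx=0&21=0
after add edx, 4: edx=24+4=28
after sub esi, 1: esi=5-1=4
cmp esi, 4  (cmp 4,4)
jg start: not taken
mov [8], ebx → M[8]=21
halt.
Total executed instructions: 55.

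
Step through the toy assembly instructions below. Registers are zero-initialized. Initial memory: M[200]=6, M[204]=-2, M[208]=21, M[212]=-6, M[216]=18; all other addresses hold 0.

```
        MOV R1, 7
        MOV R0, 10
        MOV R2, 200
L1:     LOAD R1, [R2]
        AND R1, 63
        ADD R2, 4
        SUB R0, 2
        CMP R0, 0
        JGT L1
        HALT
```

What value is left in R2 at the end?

220

R1=7
R0=10
R2=200
R1=M[200]=6
R1=6&63=6
R2=200+4=204
R0=10-2=8
CMP R0, 0  (cmp 8,0)
JGT L1: taken
R1=M[204]=-2
R1=(-2)&63=62
R2=204+4=208
R0=8-2=6
CMP R0, 0  (cmp 6,0)
JGT L1: taken
R1=M[208]=21
R1=21&63=21
R2=208+4=212
R0=6-2=4
CMP R0, 0  (cmp 4,0)
JGT L1: taken
R1=M[212]=-6
R1=(-6)&63=58
R2=212+4=216
R0=4-2=2
CMP R0, 0  (cmp 2,0)
JGT L1: taken
R1=M[216]=18
R1=18&63=18
R2=216+4=220
R0=2-2=0
CMP R0, 0  (cmp 0,0)
JGT L1: not taken
halt.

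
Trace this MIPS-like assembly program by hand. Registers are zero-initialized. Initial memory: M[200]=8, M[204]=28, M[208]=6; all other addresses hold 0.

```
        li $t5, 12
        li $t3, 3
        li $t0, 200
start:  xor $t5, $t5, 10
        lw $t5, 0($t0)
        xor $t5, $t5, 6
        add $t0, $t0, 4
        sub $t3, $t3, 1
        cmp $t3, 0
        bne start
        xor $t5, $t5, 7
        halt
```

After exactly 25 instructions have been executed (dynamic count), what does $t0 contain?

li $t5, 12 → $t5=12
li $t3, 3 → $t3=3
li $t0, 200 → $t0=200
xor $t5, $t5, 10 → $t5=12^10=6
lw $t5, 0($t0) → $t5=M[200]=8
xor $t5, $t5, 6 → $t5=8^6=14
add $t0, $t0, 4 → $t0=200+4=204
sub $t3, $t3, 1 → $t3=3-1=2
cmp $t3, 0  (cmp 2,0)
bne start: taken
xor $t5, $t5, 10 → $t5=14^10=4
lw $t5, 0($t0) → $t5=M[204]=28
xor $t5, $t5, 6 → $t5=28^6=26
add $t0, $t0, 4 → $t0=204+4=208
sub $t3, $t3, 1 → $t3=2-1=1
cmp $t3, 0  (cmp 1,0)
bne start: taken
xor $t5, $t5, 10 → $t5=26^10=16
lw $t5, 0($t0) → $t5=M[208]=6
xor $t5, $t5, 6 → $t5=6^6=0
add $t0, $t0, 4 → $t0=208+4=212
sub $t3, $t3, 1 → $t3=1-1=0
cmp $t3, 0  (cmp 0,0)
bne start: not taken
xor $t5, $t5, 7 → $t5=0^7=7
After step 25: $t0 = 212.

212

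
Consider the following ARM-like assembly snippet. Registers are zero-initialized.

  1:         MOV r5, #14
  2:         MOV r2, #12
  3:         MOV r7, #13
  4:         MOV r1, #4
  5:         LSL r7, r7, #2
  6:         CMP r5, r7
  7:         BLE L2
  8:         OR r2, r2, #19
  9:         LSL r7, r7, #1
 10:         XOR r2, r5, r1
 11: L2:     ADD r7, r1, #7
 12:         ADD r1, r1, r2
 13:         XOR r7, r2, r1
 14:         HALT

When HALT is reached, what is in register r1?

16

after MOV r5, #14: r5=14
after MOV r2, #12: r2=12
after MOV r7, #13: r7=13
after MOV r1, #4: r1=4
after LSL r7, r7, #2: r7=13<<2=52
CMP r5, r7  (cmp 14,52)
BLE L2: taken
after ADD r7, r1, #7: r7=4+7=11
after ADD r1, r1, r2: r1=4+12=16
after XOR r7, r2, r1: r7=12^16=28
halt.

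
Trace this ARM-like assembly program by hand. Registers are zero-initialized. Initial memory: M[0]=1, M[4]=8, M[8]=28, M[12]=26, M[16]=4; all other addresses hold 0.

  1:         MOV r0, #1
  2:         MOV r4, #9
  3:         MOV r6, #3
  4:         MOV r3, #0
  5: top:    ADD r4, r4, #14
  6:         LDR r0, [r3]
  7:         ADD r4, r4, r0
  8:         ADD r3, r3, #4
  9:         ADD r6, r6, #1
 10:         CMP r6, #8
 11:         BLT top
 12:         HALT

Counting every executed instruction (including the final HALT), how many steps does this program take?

40

r0=1
r4=9
r6=3
r3=0
r4=9+14=23
r0=M[0]=1
r4=23+1=24
r3=0+4=4
r6=3+1=4
CMP r6, #8  (cmp 4,8)
BLT top: taken
r4=24+14=38
r0=M[4]=8
r4=38+8=46
r3=4+4=8
r6=4+1=5
CMP r6, #8  (cmp 5,8)
BLT top: taken
r4=46+14=60
r0=M[8]=28
r4=60+28=88
r3=8+4=12
r6=5+1=6
CMP r6, #8  (cmp 6,8)
BLT top: taken
r4=88+14=102
r0=M[12]=26
r4=102+26=128
r3=12+4=16
r6=6+1=7
CMP r6, #8  (cmp 7,8)
BLT top: taken
r4=128+14=142
r0=M[16]=4
r4=142+4=146
r3=16+4=20
r6=7+1=8
CMP r6, #8  (cmp 8,8)
BLT top: not taken
halt.
Total executed instructions: 40.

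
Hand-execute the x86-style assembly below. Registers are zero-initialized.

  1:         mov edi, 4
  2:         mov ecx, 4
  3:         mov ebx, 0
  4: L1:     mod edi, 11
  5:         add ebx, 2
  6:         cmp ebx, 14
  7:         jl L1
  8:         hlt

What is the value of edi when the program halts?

4

edi=4
ecx=4
ebx=0
edi=4%11=4
ebx=0+2=2
cmp ebx, 14  (cmp 2,14)
jl L1: taken
edi=4%11=4
ebx=2+2=4
cmp ebx, 14  (cmp 4,14)
jl L1: taken
edi=4%11=4
ebx=4+2=6
cmp ebx, 14  (cmp 6,14)
jl L1: taken
edi=4%11=4
ebx=6+2=8
cmp ebx, 14  (cmp 8,14)
jl L1: taken
edi=4%11=4
ebx=8+2=10
cmp ebx, 14  (cmp 10,14)
jl L1: taken
edi=4%11=4
ebx=10+2=12
cmp ebx, 14  (cmp 12,14)
jl L1: taken
edi=4%11=4
ebx=12+2=14
cmp ebx, 14  (cmp 14,14)
jl L1: not taken
halt.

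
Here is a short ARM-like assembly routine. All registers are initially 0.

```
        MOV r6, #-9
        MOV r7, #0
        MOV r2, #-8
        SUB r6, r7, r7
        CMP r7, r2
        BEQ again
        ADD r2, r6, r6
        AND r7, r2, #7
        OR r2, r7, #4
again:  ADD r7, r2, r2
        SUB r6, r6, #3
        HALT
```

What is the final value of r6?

r6=-9
r7=0
r2=-8
r6=0-0=0
CMP r7, r2  (cmp 0,-8)
BEQ again: not taken
r2=0+0=0
r7=0&7=0
r2=0|4=4
r7=4+4=8
r6=0-3=-3
halt.

-3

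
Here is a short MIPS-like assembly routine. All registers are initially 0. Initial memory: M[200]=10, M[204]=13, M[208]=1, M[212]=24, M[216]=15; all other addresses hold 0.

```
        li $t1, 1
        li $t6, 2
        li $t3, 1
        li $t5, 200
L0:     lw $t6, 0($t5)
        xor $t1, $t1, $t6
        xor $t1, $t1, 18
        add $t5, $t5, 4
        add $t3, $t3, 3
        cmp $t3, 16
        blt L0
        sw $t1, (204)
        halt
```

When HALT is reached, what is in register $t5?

220

after li $t1, 1: $t1=1
after li $t6, 2: $t6=2
after li $t3, 1: $t3=1
after li $t5, 200: $t5=200
after lw $t6, 0($t5): $t6=M[200]=10
after xor $t1, $t1, $t6: $t1=1^10=11
after xor $t1, $t1, 18: $t1=11^18=25
after add $t5, $t5, 4: $t5=200+4=204
after add $t3, $t3, 3: $t3=1+3=4
cmp $t3, 16  (cmp 4,16)
blt L0: taken
after lw $t6, 0($t5): $t6=M[204]=13
after xor $t1, $t1, $t6: $t1=25^13=20
after xor $t1, $t1, 18: $t1=20^18=6
after add $t5, $t5, 4: $t5=204+4=208
after add $t3, $t3, 3: $t3=4+3=7
cmp $t3, 16  (cmp 7,16)
blt L0: taken
after lw $t6, 0($t5): $t6=M[208]=1
after xor $t1, $t1, $t6: $t1=6^1=7
after xor $t1, $t1, 18: $t1=7^18=21
after add $t5, $t5, 4: $t5=208+4=212
after add $t3, $t3, 3: $t3=7+3=10
cmp $t3, 16  (cmp 10,16)
blt L0: taken
after lw $t6, 0($t5): $t6=M[212]=24
after xor $t1, $t1, $t6: $t1=21^24=13
after xor $t1, $t1, 18: $t1=13^18=31
after add $t5, $t5, 4: $t5=212+4=216
after add $t3, $t3, 3: $t3=10+3=13
cmp $t3, 16  (cmp 13,16)
blt L0: taken
after lw $t6, 0($t5): $t6=M[216]=15
after xor $t1, $t1, $t6: $t1=31^15=16
after xor $t1, $t1, 18: $t1=16^18=2
after add $t5, $t5, 4: $t5=216+4=220
after add $t3, $t3, 3: $t3=13+3=16
cmp $t3, 16  (cmp 16,16)
blt L0: not taken
sw $t1, (204) → M[204]=2
halt.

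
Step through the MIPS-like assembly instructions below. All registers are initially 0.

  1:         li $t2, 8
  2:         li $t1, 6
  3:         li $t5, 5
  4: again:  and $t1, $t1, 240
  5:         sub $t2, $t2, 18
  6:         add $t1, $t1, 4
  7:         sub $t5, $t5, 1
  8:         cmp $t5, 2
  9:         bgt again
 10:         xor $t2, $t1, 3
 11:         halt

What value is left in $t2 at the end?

7

after li $t2, 8: $t2=8
after li $t1, 6: $t1=6
after li $t5, 5: $t5=5
after and $t1, $t1, 240: $t1=6&240=0
after sub $t2, $t2, 18: $t2=8-18=-10
after add $t1, $t1, 4: $t1=0+4=4
after sub $t5, $t5, 1: $t5=5-1=4
cmp $t5, 2  (cmp 4,2)
bgt again: taken
after and $t1, $t1, 240: $t1=4&240=0
after sub $t2, $t2, 18: $t2=(-10)-18=-28
after add $t1, $t1, 4: $t1=0+4=4
after sub $t5, $t5, 1: $t5=4-1=3
cmp $t5, 2  (cmp 3,2)
bgt again: taken
after and $t1, $t1, 240: $t1=4&240=0
after sub $t2, $t2, 18: $t2=(-28)-18=-46
after add $t1, $t1, 4: $t1=0+4=4
after sub $t5, $t5, 1: $t5=3-1=2
cmp $t5, 2  (cmp 2,2)
bgt again: not taken
after xor $t2, $t1, 3: $t2=4^3=7
halt.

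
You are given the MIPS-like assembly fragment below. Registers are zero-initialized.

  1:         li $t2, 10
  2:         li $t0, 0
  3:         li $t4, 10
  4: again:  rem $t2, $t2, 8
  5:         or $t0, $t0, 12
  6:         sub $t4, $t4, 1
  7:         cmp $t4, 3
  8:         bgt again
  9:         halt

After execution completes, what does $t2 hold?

after li $t2, 10: $t2=10
after li $t0, 0: $t0=0
after li $t4, 10: $t4=10
after rem $t2, $t2, 8: $t2=10%8=2
after or $t0, $t0, 12: $t0=0|12=12
after sub $t4, $t4, 1: $t4=10-1=9
cmp $t4, 3  (cmp 9,3)
bgt again: taken
after rem $t2, $t2, 8: $t2=2%8=2
after or $t0, $t0, 12: $t0=12|12=12
after sub $t4, $t4, 1: $t4=9-1=8
cmp $t4, 3  (cmp 8,3)
bgt again: taken
after rem $t2, $t2, 8: $t2=2%8=2
after or $t0, $t0, 12: $t0=12|12=12
after sub $t4, $t4, 1: $t4=8-1=7
cmp $t4, 3  (cmp 7,3)
bgt again: taken
after rem $t2, $t2, 8: $t2=2%8=2
after or $t0, $t0, 12: $t0=12|12=12
after sub $t4, $t4, 1: $t4=7-1=6
cmp $t4, 3  (cmp 6,3)
bgt again: taken
after rem $t2, $t2, 8: $t2=2%8=2
after or $t0, $t0, 12: $t0=12|12=12
after sub $t4, $t4, 1: $t4=6-1=5
cmp $t4, 3  (cmp 5,3)
bgt again: taken
after rem $t2, $t2, 8: $t2=2%8=2
after or $t0, $t0, 12: $t0=12|12=12
after sub $t4, $t4, 1: $t4=5-1=4
cmp $t4, 3  (cmp 4,3)
bgt again: taken
after rem $t2, $t2, 8: $t2=2%8=2
after or $t0, $t0, 12: $t0=12|12=12
after sub $t4, $t4, 1: $t4=4-1=3
cmp $t4, 3  (cmp 3,3)
bgt again: not taken
halt.

2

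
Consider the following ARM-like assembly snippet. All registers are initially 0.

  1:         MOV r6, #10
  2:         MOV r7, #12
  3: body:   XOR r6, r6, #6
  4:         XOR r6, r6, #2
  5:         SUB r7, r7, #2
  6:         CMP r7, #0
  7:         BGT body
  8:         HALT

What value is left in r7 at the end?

after MOV r6, #10: r6=10
after MOV r7, #12: r7=12
after XOR r6, r6, #6: r6=10^6=12
after XOR r6, r6, #2: r6=12^2=14
after SUB r7, r7, #2: r7=12-2=10
CMP r7, #0  (cmp 10,0)
BGT body: taken
after XOR r6, r6, #6: r6=14^6=8
after XOR r6, r6, #2: r6=8^2=10
after SUB r7, r7, #2: r7=10-2=8
CMP r7, #0  (cmp 8,0)
BGT body: taken
after XOR r6, r6, #6: r6=10^6=12
after XOR r6, r6, #2: r6=12^2=14
after SUB r7, r7, #2: r7=8-2=6
CMP r7, #0  (cmp 6,0)
BGT body: taken
after XOR r6, r6, #6: r6=14^6=8
after XOR r6, r6, #2: r6=8^2=10
after SUB r7, r7, #2: r7=6-2=4
CMP r7, #0  (cmp 4,0)
BGT body: taken
after XOR r6, r6, #6: r6=10^6=12
after XOR r6, r6, #2: r6=12^2=14
after SUB r7, r7, #2: r7=4-2=2
CMP r7, #0  (cmp 2,0)
BGT body: taken
after XOR r6, r6, #6: r6=14^6=8
after XOR r6, r6, #2: r6=8^2=10
after SUB r7, r7, #2: r7=2-2=0
CMP r7, #0  (cmp 0,0)
BGT body: not taken
halt.

0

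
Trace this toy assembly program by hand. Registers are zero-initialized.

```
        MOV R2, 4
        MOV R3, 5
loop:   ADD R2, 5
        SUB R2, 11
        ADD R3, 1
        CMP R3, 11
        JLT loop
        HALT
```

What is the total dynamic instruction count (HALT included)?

33

after MOV R2, 4: R2=4
after MOV R3, 5: R3=5
after ADD R2, 5: R2=4+5=9
after SUB R2, 11: R2=9-11=-2
after ADD R3, 1: R3=5+1=6
CMP R3, 11  (cmp 6,11)
JLT loop: taken
after ADD R2, 5: R2=(-2)+5=3
after SUB R2, 11: R2=3-11=-8
after ADD R3, 1: R3=6+1=7
CMP R3, 11  (cmp 7,11)
JLT loop: taken
after ADD R2, 5: R2=(-8)+5=-3
after SUB R2, 11: R2=(-3)-11=-14
after ADD R3, 1: R3=7+1=8
CMP R3, 11  (cmp 8,11)
JLT loop: taken
after ADD R2, 5: R2=(-14)+5=-9
after SUB R2, 11: R2=(-9)-11=-20
after ADD R3, 1: R3=8+1=9
CMP R3, 11  (cmp 9,11)
JLT loop: taken
after ADD R2, 5: R2=(-20)+5=-15
after SUB R2, 11: R2=(-15)-11=-26
after ADD R3, 1: R3=9+1=10
CMP R3, 11  (cmp 10,11)
JLT loop: taken
after ADD R2, 5: R2=(-26)+5=-21
after SUB R2, 11: R2=(-21)-11=-32
after ADD R3, 1: R3=10+1=11
CMP R3, 11  (cmp 11,11)
JLT loop: not taken
halt.
Total executed instructions: 33.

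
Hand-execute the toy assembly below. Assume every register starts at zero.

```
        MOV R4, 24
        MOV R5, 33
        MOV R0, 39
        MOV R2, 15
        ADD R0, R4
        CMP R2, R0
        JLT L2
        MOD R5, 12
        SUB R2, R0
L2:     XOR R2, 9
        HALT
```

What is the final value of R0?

after MOV R4, 24: R4=24
after MOV R5, 33: R5=33
after MOV R0, 39: R0=39
after MOV R2, 15: R2=15
after ADD R0, R4: R0=39+24=63
CMP R2, R0  (cmp 15,63)
JLT L2: taken
after XOR R2, 9: R2=15^9=6
halt.

63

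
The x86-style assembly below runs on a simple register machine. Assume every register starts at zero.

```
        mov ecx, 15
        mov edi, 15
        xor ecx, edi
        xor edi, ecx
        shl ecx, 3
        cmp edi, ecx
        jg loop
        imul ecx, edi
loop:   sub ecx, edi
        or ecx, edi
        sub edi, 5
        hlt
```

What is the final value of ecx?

mov ecx, 15 → ecx=15
mov edi, 15 → edi=15
xor ecx, edi → ecx=15^15=0
xor edi, ecx → edi=15^0=15
shl ecx, 3 → ecx=0<<3=0
cmp edi, ecx  (cmp 15,0)
jg loop: taken
sub ecx, edi → ecx=0-15=-15
or ecx, edi → ecx=(-15)|15=-1
sub edi, 5 → edi=15-5=10
halt.

-1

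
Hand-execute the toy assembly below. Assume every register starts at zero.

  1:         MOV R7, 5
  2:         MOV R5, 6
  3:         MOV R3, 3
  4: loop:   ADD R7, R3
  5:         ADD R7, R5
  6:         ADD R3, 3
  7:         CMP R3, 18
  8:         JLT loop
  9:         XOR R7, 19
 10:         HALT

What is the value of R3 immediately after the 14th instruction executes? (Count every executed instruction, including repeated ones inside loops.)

9

R7=5
R5=6
R3=3
R7=5+3=8
R7=8+6=14
R3=3+3=6
CMP R3, 18  (cmp 6,18)
JLT loop: taken
R7=14+6=20
R7=20+6=26
R3=6+3=9
CMP R3, 18  (cmp 9,18)
JLT loop: taken
R7=26+9=35
After step 14: R3 = 9.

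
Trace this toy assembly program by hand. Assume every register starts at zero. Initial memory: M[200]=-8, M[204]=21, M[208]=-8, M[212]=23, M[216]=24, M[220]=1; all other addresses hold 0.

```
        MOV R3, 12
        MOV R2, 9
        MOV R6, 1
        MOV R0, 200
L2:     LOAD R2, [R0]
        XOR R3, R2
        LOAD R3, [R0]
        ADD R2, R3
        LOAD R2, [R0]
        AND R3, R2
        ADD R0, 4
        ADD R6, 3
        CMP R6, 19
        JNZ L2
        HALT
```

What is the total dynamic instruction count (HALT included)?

65

R3=12
R2=9
R6=1
R0=200
R2=M[200]=-8
R3=12^(-8)=-12
R3=M[200]=-8
R2=(-8)+(-8)=-16
R2=M[200]=-8
R3=(-8)&(-8)=-8
R0=200+4=204
R6=1+3=4
CMP R6, 19  (cmp 4,19)
JNZ L2: taken
R2=M[204]=21
R3=(-8)^21=-19
R3=M[204]=21
R2=21+21=42
R2=M[204]=21
R3=21&21=21
R0=204+4=208
R6=4+3=7
CMP R6, 19  (cmp 7,19)
JNZ L2: taken
R2=M[208]=-8
R3=21^(-8)=-19
R3=M[208]=-8
R2=(-8)+(-8)=-16
R2=M[208]=-8
R3=(-8)&(-8)=-8
R0=208+4=212
R6=7+3=10
CMP R6, 19  (cmp 10,19)
JNZ L2: taken
R2=M[212]=23
R3=(-8)^23=-17
R3=M[212]=23
R2=23+23=46
R2=M[212]=23
R3=23&23=23
R0=212+4=216
R6=10+3=13
CMP R6, 19  (cmp 13,19)
JNZ L2: taken
R2=M[216]=24
R3=23^24=15
R3=M[216]=24
R2=24+24=48
R2=M[216]=24
R3=24&24=24
R0=216+4=220
R6=13+3=16
CMP R6, 19  (cmp 16,19)
JNZ L2: taken
R2=M[220]=1
R3=24^1=25
R3=M[220]=1
R2=1+1=2
R2=M[220]=1
R3=1&1=1
R0=220+4=224
R6=16+3=19
CMP R6, 19  (cmp 19,19)
JNZ L2: not taken
halt.
Total executed instructions: 65.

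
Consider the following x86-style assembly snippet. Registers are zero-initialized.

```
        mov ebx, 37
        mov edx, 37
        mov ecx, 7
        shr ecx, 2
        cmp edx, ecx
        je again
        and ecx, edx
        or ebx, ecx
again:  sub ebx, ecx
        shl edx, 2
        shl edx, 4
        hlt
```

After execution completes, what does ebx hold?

36

after mov ebx, 37: ebx=37
after mov edx, 37: edx=37
after mov ecx, 7: ecx=7
after shr ecx, 2: ecx=7>>2=1
cmp edx, ecx  (cmp 37,1)
je again: not taken
after and ecx, edx: ecx=1&37=1
after or ebx, ecx: ebx=37|1=37
after sub ebx, ecx: ebx=37-1=36
after shl edx, 2: edx=37<<2=148
after shl edx, 4: edx=148<<4=2368
halt.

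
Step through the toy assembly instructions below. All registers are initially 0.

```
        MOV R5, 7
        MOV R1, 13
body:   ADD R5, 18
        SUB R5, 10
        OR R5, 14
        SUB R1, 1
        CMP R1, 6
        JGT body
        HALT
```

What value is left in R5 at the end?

111

after MOV R5, 7: R5=7
after MOV R1, 13: R1=13
after ADD R5, 18: R5=7+18=25
after SUB R5, 10: R5=25-10=15
after OR R5, 14: R5=15|14=15
after SUB R1, 1: R1=13-1=12
CMP R1, 6  (cmp 12,6)
JGT body: taken
after ADD R5, 18: R5=15+18=33
after SUB R5, 10: R5=33-10=23
after OR R5, 14: R5=23|14=31
after SUB R1, 1: R1=12-1=11
CMP R1, 6  (cmp 11,6)
JGT body: taken
after ADD R5, 18: R5=31+18=49
after SUB R5, 10: R5=49-10=39
after OR R5, 14: R5=39|14=47
after SUB R1, 1: R1=11-1=10
CMP R1, 6  (cmp 10,6)
JGT body: taken
after ADD R5, 18: R5=47+18=65
after SUB R5, 10: R5=65-10=55
after OR R5, 14: R5=55|14=63
after SUB R1, 1: R1=10-1=9
CMP R1, 6  (cmp 9,6)
JGT body: taken
after ADD R5, 18: R5=63+18=81
after SUB R5, 10: R5=81-10=71
after OR R5, 14: R5=71|14=79
after SUB R1, 1: R1=9-1=8
CMP R1, 6  (cmp 8,6)
JGT body: taken
after ADD R5, 18: R5=79+18=97
after SUB R5, 10: R5=97-10=87
after OR R5, 14: R5=87|14=95
after SUB R1, 1: R1=8-1=7
CMP R1, 6  (cmp 7,6)
JGT body: taken
after ADD R5, 18: R5=95+18=113
after SUB R5, 10: R5=113-10=103
after OR R5, 14: R5=103|14=111
after SUB R1, 1: R1=7-1=6
CMP R1, 6  (cmp 6,6)
JGT body: not taken
halt.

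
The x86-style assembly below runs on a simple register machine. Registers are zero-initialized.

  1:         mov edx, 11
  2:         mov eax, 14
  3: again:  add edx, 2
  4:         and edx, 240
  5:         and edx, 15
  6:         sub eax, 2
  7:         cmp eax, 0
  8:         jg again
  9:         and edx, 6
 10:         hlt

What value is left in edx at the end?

edx=11
eax=14
edx=11+2=13
edx=13&240=0
edx=0&15=0
eax=14-2=12
cmp eax, 0  (cmp 12,0)
jg again: taken
edx=0+2=2
edx=2&240=0
edx=0&15=0
eax=12-2=10
cmp eax, 0  (cmp 10,0)
jg again: taken
edx=0+2=2
edx=2&240=0
edx=0&15=0
eax=10-2=8
cmp eax, 0  (cmp 8,0)
jg again: taken
edx=0+2=2
edx=2&240=0
edx=0&15=0
eax=8-2=6
cmp eax, 0  (cmp 6,0)
jg again: taken
edx=0+2=2
edx=2&240=0
edx=0&15=0
eax=6-2=4
cmp eax, 0  (cmp 4,0)
jg again: taken
edx=0+2=2
edx=2&240=0
edx=0&15=0
eax=4-2=2
cmp eax, 0  (cmp 2,0)
jg again: taken
edx=0+2=2
edx=2&240=0
edx=0&15=0
eax=2-2=0
cmp eax, 0  (cmp 0,0)
jg again: not taken
edx=0&6=0
halt.

0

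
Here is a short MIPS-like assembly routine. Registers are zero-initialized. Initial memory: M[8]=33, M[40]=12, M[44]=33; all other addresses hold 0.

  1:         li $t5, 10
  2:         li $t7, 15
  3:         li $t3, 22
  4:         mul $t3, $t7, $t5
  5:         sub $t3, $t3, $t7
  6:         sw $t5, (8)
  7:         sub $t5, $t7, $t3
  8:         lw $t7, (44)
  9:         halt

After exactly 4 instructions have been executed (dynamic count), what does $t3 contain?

150

$t5=10
$t7=15
$t3=22
$t3=15*10=150
After step 4: $t3 = 150.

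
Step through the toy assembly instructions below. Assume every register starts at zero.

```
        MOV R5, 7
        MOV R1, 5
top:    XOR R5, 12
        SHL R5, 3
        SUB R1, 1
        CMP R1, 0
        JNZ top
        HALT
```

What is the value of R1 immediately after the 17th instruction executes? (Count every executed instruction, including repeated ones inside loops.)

R5=7
R1=5
R5=7^12=11
R5=11<<3=88
R1=5-1=4
CMP R1, 0  (cmp 4,0)
JNZ top: taken
R5=88^12=84
R5=84<<3=672
R1=4-1=3
CMP R1, 0  (cmp 3,0)
JNZ top: taken
R5=672^12=684
R5=684<<3=5472
R1=3-1=2
CMP R1, 0  (cmp 2,0)
JNZ top: taken
After step 17: R1 = 2.

2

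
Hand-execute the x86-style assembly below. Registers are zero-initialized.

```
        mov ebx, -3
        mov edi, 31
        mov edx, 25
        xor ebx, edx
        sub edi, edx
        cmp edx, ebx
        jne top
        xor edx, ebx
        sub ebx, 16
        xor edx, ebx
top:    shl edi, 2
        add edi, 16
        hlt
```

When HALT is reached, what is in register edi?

mov ebx, -3 → ebx=-3
mov edi, 31 → edi=31
mov edx, 25 → edx=25
xor ebx, edx → ebx=(-3)^25=-28
sub edi, edx → edi=31-25=6
cmp edx, ebx  (cmp 25,-28)
jne top: taken
shl edi, 2 → edi=6<<2=24
add edi, 16 → edi=24+16=40
halt.

40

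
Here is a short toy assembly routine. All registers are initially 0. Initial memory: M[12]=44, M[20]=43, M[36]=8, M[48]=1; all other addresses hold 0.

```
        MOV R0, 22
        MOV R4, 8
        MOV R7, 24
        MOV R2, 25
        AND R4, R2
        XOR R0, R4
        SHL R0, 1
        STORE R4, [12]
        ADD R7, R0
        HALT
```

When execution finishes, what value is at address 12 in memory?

MOV R0, 22 → R0=22
MOV R4, 8 → R4=8
MOV R7, 24 → R7=24
MOV R2, 25 → R2=25
AND R4, R2 → R4=8&25=8
XOR R0, R4 → R0=22^8=30
SHL R0, 1 → R0=30<<1=60
STORE R4, [12] → M[12]=8
ADD R7, R0 → R7=24+60=84
halt.

8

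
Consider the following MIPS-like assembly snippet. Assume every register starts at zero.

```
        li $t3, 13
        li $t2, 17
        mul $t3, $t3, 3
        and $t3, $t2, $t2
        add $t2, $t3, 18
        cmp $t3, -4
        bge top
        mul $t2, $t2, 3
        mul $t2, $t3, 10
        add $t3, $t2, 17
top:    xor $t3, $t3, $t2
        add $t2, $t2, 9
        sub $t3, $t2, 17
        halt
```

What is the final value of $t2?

$t3=13
$t2=17
$t3=13*3=39
$t3=17&17=17
$t2=17+18=35
cmp $t3, -4  (cmp 17,-4)
bge top: taken
$t3=17^35=50
$t2=35+9=44
$t3=44-17=27
halt.

44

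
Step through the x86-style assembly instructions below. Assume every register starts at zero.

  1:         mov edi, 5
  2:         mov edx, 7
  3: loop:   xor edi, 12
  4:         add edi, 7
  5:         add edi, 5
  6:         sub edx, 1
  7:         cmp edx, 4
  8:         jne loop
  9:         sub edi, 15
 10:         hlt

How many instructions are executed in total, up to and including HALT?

22

mov edi, 5 → edi=5
mov edx, 7 → edx=7
xor edi, 12 → edi=5^12=9
add edi, 7 → edi=9+7=16
add edi, 5 → edi=16+5=21
sub edx, 1 → edx=7-1=6
cmp edx, 4  (cmp 6,4)
jne loop: taken
xor edi, 12 → edi=21^12=25
add edi, 7 → edi=25+7=32
add edi, 5 → edi=32+5=37
sub edx, 1 → edx=6-1=5
cmp edx, 4  (cmp 5,4)
jne loop: taken
xor edi, 12 → edi=37^12=41
add edi, 7 → edi=41+7=48
add edi, 5 → edi=48+5=53
sub edx, 1 → edx=5-1=4
cmp edx, 4  (cmp 4,4)
jne loop: not taken
sub edi, 15 → edi=53-15=38
halt.
Total executed instructions: 22.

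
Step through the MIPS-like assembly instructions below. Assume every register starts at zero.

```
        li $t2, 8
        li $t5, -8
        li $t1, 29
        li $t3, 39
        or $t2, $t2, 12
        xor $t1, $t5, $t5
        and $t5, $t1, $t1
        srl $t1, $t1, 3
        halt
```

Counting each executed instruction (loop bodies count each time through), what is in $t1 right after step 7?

0

$t2=8
$t5=-8
$t1=29
$t3=39
$t2=8|12=12
$t1=(-8)^(-8)=0
$t5=0&0=0
After step 7: $t1 = 0.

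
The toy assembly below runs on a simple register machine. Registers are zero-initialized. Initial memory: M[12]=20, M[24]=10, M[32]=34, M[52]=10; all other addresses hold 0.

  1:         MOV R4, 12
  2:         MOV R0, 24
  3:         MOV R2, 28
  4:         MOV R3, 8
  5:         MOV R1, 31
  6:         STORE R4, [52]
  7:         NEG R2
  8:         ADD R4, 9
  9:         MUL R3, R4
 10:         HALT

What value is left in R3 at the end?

after MOV R4, 12: R4=12
after MOV R0, 24: R0=24
after MOV R2, 28: R2=28
after MOV R3, 8: R3=8
after MOV R1, 31: R1=31
STORE R4, [52] → M[52]=12
after NEG R2: R2=-(28)=-28
after ADD R4, 9: R4=12+9=21
after MUL R3, R4: R3=8*21=168
halt.

168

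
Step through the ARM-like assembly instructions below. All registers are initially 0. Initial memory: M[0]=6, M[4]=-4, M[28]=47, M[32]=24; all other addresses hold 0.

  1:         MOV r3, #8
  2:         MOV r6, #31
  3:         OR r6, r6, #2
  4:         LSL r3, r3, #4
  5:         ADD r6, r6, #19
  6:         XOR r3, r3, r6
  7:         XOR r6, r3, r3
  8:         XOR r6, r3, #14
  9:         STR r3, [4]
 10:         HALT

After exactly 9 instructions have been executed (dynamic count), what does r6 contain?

188

r3=8
r6=31
r6=31|2=31
r3=8<<4=128
r6=31+19=50
r3=128^50=178
r6=178^178=0
r6=178^14=188
STR r3, [4] → M[4]=178
After step 9: r6 = 188.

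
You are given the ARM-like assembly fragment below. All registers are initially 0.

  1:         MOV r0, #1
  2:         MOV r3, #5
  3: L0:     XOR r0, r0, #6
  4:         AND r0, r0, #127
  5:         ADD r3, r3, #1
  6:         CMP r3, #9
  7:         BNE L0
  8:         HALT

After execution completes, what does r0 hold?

r0=1
r3=5
r0=1^6=7
r0=7&127=7
r3=5+1=6
CMP r3, #9  (cmp 6,9)
BNE L0: taken
r0=7^6=1
r0=1&127=1
r3=6+1=7
CMP r3, #9  (cmp 7,9)
BNE L0: taken
r0=1^6=7
r0=7&127=7
r3=7+1=8
CMP r3, #9  (cmp 8,9)
BNE L0: taken
r0=7^6=1
r0=1&127=1
r3=8+1=9
CMP r3, #9  (cmp 9,9)
BNE L0: not taken
halt.

1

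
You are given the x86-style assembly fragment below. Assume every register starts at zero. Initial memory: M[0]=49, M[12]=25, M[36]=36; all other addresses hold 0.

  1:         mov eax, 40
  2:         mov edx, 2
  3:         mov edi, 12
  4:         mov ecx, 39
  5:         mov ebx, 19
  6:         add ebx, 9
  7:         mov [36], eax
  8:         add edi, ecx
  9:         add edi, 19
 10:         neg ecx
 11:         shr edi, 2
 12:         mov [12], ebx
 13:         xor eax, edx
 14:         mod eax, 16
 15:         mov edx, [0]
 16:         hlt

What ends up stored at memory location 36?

40

eax=40
edx=2
edi=12
ecx=39
ebx=19
ebx=19+9=28
mov [36], eax → M[36]=40
edi=12+39=51
edi=51+19=70
ecx=-(39)=-39
edi=70>>2=17
mov [12], ebx → M[12]=28
eax=40^2=42
eax=42%16=10
edx=M[0]=49
halt.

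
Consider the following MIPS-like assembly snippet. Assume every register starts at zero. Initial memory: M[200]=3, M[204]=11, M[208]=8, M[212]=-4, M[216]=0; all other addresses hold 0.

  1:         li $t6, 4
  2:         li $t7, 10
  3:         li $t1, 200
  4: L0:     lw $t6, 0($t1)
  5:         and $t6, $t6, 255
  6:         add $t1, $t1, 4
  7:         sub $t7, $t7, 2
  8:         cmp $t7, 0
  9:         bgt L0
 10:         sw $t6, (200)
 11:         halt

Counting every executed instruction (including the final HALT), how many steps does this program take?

li $t6, 4 → $t6=4
li $t7, 10 → $t7=10
li $t1, 200 → $t1=200
lw $t6, 0($t1) → $t6=M[200]=3
and $t6, $t6, 255 → $t6=3&255=3
add $t1, $t1, 4 → $t1=200+4=204
sub $t7, $t7, 2 → $t7=10-2=8
cmp $t7, 0  (cmp 8,0)
bgt L0: taken
lw $t6, 0($t1) → $t6=M[204]=11
and $t6, $t6, 255 → $t6=11&255=11
add $t1, $t1, 4 → $t1=204+4=208
sub $t7, $t7, 2 → $t7=8-2=6
cmp $t7, 0  (cmp 6,0)
bgt L0: taken
lw $t6, 0($t1) → $t6=M[208]=8
and $t6, $t6, 255 → $t6=8&255=8
add $t1, $t1, 4 → $t1=208+4=212
sub $t7, $t7, 2 → $t7=6-2=4
cmp $t7, 0  (cmp 4,0)
bgt L0: taken
lw $t6, 0($t1) → $t6=M[212]=-4
and $t6, $t6, 255 → $t6=(-4)&255=252
add $t1, $t1, 4 → $t1=212+4=216
sub $t7, $t7, 2 → $t7=4-2=2
cmp $t7, 0  (cmp 2,0)
bgt L0: taken
lw $t6, 0($t1) → $t6=M[216]=0
and $t6, $t6, 255 → $t6=0&255=0
add $t1, $t1, 4 → $t1=216+4=220
sub $t7, $t7, 2 → $t7=2-2=0
cmp $t7, 0  (cmp 0,0)
bgt L0: not taken
sw $t6, (200) → M[200]=0
halt.
Total executed instructions: 35.

35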